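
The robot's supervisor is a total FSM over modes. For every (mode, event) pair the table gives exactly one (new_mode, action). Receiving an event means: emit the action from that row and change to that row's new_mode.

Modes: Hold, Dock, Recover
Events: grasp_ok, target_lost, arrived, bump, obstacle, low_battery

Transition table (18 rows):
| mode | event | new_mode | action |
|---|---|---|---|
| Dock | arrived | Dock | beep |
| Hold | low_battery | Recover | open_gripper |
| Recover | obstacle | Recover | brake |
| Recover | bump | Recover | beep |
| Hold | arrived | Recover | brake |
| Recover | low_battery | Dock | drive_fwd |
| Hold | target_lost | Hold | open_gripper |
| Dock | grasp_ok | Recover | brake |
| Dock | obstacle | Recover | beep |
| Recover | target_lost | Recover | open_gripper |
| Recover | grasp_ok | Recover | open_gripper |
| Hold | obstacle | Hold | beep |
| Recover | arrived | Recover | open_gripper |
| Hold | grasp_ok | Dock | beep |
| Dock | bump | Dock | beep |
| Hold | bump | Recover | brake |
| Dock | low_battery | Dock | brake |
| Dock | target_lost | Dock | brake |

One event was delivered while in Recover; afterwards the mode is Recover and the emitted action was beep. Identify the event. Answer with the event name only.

bump

try grasp_ok: (Recover, grasp_ok) → (Recover, open_gripper)
try target_lost: (Recover, target_lost) → (Recover, open_gripper)
try arrived: (Recover, arrived) → (Recover, open_gripper)
try bump: (Recover, bump) → (Recover, beep)  ← matches
try obstacle: (Recover, obstacle) → (Recover, brake)
try low_battery: (Recover, low_battery) → (Dock, drive_fwd)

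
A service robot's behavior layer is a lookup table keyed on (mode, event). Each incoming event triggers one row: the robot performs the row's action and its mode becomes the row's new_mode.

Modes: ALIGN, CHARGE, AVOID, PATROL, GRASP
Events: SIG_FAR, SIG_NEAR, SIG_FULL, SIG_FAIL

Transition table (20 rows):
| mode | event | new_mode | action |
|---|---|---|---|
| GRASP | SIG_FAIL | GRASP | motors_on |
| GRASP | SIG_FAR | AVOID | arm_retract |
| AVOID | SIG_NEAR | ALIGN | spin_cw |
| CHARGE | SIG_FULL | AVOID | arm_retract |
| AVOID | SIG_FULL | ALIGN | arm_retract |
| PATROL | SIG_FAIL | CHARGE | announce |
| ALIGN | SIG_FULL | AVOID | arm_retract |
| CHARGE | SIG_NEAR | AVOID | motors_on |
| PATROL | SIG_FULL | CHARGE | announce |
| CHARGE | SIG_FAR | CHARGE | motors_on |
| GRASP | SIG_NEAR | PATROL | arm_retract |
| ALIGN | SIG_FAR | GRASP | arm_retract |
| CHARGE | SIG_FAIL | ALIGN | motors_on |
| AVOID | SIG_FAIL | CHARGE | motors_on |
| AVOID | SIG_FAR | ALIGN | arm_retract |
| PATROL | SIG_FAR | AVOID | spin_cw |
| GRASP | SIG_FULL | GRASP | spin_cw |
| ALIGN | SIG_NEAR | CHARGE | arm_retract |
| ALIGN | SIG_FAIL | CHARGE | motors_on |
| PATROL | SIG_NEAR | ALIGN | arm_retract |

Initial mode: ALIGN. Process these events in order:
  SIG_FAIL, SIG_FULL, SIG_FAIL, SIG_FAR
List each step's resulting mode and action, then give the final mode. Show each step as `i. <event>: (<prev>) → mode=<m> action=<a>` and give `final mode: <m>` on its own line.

final mode: CHARGE

1. SIG_FAIL: (ALIGN) → mode=CHARGE action=motors_on
2. SIG_FULL: (CHARGE) → mode=AVOID action=arm_retract
3. SIG_FAIL: (AVOID) → mode=CHARGE action=motors_on
4. SIG_FAR: (CHARGE) → mode=CHARGE action=motors_on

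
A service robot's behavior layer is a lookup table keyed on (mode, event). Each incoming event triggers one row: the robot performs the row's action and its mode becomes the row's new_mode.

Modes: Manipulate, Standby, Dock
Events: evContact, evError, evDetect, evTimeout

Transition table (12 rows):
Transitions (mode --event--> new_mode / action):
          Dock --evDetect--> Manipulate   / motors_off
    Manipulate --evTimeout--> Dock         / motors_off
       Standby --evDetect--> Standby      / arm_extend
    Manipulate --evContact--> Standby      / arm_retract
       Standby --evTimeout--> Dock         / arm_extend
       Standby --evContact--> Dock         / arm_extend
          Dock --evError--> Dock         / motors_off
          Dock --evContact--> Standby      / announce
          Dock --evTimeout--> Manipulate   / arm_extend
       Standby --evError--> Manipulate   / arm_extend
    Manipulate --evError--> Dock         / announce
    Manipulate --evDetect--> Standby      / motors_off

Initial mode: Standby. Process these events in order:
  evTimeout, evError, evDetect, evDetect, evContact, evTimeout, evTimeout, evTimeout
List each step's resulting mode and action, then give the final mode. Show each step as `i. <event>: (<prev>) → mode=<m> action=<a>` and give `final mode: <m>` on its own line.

final mode: Manipulate

1. evTimeout: (Standby) → mode=Dock action=arm_extend
2. evError: (Dock) → mode=Dock action=motors_off
3. evDetect: (Dock) → mode=Manipulate action=motors_off
4. evDetect: (Manipulate) → mode=Standby action=motors_off
5. evContact: (Standby) → mode=Dock action=arm_extend
6. evTimeout: (Dock) → mode=Manipulate action=arm_extend
7. evTimeout: (Manipulate) → mode=Dock action=motors_off
8. evTimeout: (Dock) → mode=Manipulate action=arm_extend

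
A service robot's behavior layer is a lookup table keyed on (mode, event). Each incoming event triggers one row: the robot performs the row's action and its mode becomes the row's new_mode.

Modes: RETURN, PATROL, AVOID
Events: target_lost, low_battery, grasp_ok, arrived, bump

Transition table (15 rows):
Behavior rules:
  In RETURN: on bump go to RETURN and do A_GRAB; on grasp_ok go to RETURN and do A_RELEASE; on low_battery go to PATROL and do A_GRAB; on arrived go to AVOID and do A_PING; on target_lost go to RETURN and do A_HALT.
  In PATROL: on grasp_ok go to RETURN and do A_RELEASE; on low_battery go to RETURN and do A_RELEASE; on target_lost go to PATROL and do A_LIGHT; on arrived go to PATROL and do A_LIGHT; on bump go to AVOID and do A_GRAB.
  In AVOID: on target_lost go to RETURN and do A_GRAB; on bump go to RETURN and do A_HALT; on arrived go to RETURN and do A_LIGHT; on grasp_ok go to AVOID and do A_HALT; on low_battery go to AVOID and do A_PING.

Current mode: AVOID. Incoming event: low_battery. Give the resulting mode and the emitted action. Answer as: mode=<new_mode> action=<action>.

mode=AVOID action=A_PING

current mode = AVOID; filter table to that mode:
  (AVOID, target_lost) → (RETURN, A_GRAB)
  (AVOID, bump) → (RETURN, A_HALT)
  (AVOID, arrived) → (RETURN, A_LIGHT)
  (AVOID, grasp_ok) → (AVOID, A_HALT)
  (AVOID, low_battery) → (AVOID, A_PING)  ← event matches
event = low_battery selects (AVOID, A_PING)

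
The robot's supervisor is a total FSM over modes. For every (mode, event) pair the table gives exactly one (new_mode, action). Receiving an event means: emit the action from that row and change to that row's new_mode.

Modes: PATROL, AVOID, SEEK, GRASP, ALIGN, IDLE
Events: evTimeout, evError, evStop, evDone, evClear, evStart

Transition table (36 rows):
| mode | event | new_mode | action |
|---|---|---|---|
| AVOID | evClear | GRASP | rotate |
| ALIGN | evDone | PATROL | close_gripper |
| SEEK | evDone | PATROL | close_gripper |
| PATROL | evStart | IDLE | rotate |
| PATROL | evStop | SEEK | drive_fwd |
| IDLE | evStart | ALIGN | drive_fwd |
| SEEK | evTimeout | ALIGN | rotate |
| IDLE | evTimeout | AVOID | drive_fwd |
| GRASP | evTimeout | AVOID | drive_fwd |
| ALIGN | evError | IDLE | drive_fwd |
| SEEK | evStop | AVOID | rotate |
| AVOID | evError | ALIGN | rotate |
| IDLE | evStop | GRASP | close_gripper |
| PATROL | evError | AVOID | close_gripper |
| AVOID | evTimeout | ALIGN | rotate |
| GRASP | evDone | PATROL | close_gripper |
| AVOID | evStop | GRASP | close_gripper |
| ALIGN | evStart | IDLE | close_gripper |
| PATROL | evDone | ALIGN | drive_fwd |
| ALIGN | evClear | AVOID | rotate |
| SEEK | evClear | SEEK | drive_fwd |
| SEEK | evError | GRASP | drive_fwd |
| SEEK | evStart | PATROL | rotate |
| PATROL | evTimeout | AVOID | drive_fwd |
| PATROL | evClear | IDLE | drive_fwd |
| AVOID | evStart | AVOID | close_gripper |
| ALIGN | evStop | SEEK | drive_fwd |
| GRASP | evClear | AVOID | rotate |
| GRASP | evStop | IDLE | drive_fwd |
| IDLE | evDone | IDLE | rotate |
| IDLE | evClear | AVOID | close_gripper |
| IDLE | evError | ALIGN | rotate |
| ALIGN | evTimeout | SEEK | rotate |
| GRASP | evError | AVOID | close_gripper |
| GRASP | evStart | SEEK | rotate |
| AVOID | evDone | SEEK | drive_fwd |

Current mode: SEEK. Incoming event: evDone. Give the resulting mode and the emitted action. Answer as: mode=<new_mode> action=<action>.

current mode = SEEK; filter table to that mode:
  (SEEK, evDone) → (PATROL, close_gripper)  ← event matches
  (SEEK, evTimeout) → (ALIGN, rotate)
  (SEEK, evStop) → (AVOID, rotate)
  (SEEK, evClear) → (SEEK, drive_fwd)
  (SEEK, evError) → (GRASP, drive_fwd)
  (SEEK, evStart) → (PATROL, rotate)
event = evDone selects (PATROL, close_gripper)

mode=PATROL action=close_gripper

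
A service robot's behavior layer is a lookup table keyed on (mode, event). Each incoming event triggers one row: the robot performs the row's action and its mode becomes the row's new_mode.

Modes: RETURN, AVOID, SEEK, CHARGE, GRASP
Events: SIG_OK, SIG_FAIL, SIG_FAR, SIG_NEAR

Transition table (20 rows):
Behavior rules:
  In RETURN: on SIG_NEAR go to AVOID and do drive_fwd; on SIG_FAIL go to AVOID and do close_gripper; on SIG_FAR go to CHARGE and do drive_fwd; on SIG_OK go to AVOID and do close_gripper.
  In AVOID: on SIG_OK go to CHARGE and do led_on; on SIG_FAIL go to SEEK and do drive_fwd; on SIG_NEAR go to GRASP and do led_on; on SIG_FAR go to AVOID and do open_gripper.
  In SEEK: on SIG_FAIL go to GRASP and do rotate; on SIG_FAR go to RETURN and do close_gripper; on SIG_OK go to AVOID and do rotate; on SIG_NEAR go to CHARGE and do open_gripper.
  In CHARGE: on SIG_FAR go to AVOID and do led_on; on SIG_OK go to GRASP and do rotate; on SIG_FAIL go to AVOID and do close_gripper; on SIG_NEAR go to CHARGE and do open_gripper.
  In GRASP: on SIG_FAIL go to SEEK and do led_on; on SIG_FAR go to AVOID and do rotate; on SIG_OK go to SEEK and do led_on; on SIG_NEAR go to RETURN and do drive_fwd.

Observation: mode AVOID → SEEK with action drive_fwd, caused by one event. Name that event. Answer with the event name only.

SIG_FAIL

try SIG_OK: (AVOID, SIG_OK) → (CHARGE, led_on)
try SIG_FAIL: (AVOID, SIG_FAIL) → (SEEK, drive_fwd)  ← matches
try SIG_FAR: (AVOID, SIG_FAR) → (AVOID, open_gripper)
try SIG_NEAR: (AVOID, SIG_NEAR) → (GRASP, led_on)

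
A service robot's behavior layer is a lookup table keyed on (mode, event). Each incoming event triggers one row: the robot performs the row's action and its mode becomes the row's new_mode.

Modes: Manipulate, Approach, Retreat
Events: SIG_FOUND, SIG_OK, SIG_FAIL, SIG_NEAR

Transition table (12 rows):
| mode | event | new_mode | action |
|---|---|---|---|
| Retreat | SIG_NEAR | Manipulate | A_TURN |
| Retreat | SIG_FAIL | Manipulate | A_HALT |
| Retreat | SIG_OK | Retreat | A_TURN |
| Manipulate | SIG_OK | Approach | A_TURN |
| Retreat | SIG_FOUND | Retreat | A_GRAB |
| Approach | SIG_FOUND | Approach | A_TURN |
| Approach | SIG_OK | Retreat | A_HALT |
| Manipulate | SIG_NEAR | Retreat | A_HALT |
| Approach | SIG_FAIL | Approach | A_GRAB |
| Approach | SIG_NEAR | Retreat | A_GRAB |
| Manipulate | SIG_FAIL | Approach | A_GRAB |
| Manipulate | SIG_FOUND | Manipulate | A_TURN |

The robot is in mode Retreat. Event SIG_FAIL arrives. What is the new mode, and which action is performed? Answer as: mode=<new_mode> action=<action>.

current mode = Retreat; filter table to that mode:
  (Retreat, SIG_NEAR) → (Manipulate, A_TURN)
  (Retreat, SIG_FAIL) → (Manipulate, A_HALT)  ← event matches
  (Retreat, SIG_OK) → (Retreat, A_TURN)
  (Retreat, SIG_FOUND) → (Retreat, A_GRAB)
event = SIG_FAIL selects (Manipulate, A_HALT)

mode=Manipulate action=A_HALT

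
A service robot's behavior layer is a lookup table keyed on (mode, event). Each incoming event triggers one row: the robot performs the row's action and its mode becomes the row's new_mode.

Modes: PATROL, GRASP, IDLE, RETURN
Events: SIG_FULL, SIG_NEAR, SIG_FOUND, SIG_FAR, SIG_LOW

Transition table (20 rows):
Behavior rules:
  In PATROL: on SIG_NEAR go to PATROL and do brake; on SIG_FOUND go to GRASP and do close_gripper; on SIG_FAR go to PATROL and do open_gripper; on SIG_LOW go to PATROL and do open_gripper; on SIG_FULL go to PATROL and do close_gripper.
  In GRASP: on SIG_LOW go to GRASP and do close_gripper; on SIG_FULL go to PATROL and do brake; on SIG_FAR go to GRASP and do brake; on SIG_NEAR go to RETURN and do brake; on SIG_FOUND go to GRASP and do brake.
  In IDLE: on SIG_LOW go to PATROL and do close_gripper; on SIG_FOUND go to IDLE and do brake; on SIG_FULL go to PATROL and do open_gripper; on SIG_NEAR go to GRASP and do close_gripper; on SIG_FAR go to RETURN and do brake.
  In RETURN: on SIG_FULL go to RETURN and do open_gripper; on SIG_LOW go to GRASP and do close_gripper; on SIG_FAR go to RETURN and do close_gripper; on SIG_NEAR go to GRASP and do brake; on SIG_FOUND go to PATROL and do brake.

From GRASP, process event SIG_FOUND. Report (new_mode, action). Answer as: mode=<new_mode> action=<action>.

current mode = GRASP; filter table to that mode:
  (GRASP, SIG_LOW) → (GRASP, close_gripper)
  (GRASP, SIG_FULL) → (PATROL, brake)
  (GRASP, SIG_FAR) → (GRASP, brake)
  (GRASP, SIG_NEAR) → (RETURN, brake)
  (GRASP, SIG_FOUND) → (GRASP, brake)  ← event matches
event = SIG_FOUND selects (GRASP, brake)

mode=GRASP action=brake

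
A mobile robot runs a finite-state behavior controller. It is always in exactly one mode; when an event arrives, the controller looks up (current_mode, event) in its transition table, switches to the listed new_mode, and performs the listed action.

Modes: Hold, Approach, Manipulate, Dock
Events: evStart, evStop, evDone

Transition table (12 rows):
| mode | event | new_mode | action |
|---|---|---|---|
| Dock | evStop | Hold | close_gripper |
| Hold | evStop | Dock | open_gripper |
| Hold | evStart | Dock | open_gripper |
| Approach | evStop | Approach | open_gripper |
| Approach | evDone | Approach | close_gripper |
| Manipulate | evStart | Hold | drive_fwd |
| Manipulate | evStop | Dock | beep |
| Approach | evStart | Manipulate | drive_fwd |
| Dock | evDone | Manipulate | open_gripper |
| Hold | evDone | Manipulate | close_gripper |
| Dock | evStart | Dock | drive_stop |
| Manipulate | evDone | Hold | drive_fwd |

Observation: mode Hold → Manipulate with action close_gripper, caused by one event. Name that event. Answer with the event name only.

evDone

try evStart: (Hold, evStart) → (Dock, open_gripper)
try evStop: (Hold, evStop) → (Dock, open_gripper)
try evDone: (Hold, evDone) → (Manipulate, close_gripper)  ← matches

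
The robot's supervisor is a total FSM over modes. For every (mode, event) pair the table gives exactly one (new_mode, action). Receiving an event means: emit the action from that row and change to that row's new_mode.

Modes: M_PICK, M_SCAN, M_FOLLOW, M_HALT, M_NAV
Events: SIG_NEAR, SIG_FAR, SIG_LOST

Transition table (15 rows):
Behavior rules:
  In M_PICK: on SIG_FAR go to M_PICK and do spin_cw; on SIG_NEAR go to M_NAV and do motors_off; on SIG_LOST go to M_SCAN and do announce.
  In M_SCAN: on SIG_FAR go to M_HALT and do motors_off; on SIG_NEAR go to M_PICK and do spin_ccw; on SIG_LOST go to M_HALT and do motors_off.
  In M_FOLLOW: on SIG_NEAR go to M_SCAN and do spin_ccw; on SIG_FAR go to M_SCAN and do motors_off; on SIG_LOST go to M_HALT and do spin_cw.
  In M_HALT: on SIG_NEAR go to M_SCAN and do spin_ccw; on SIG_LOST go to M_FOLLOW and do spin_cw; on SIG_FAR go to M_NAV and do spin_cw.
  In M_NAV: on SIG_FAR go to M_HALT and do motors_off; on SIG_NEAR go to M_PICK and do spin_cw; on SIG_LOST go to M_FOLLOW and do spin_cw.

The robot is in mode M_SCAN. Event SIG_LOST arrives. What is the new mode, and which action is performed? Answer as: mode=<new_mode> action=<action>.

mode=M_HALT action=motors_off

current mode = M_SCAN; filter table to that mode:
  (M_SCAN, SIG_FAR) → (M_HALT, motors_off)
  (M_SCAN, SIG_NEAR) → (M_PICK, spin_ccw)
  (M_SCAN, SIG_LOST) → (M_HALT, motors_off)  ← event matches
event = SIG_LOST selects (M_HALT, motors_off)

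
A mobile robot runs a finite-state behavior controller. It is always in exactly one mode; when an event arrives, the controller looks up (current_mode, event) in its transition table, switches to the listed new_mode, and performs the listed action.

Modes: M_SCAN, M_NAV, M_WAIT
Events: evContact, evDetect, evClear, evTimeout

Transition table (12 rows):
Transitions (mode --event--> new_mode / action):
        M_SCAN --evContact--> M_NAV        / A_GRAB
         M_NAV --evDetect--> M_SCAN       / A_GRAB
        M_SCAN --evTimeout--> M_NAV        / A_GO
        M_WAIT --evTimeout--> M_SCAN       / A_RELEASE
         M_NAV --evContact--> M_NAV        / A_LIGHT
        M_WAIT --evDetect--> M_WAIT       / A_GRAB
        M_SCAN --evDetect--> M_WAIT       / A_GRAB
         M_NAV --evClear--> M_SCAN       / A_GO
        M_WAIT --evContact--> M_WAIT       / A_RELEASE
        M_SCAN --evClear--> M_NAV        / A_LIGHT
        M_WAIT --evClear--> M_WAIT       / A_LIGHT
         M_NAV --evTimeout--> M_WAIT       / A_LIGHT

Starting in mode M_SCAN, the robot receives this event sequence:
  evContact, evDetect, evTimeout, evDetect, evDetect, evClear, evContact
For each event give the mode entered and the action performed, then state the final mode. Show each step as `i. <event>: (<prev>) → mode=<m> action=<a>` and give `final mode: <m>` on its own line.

final mode: M_WAIT

1. evContact: (M_SCAN) → mode=M_NAV action=A_GRAB
2. evDetect: (M_NAV) → mode=M_SCAN action=A_GRAB
3. evTimeout: (M_SCAN) → mode=M_NAV action=A_GO
4. evDetect: (M_NAV) → mode=M_SCAN action=A_GRAB
5. evDetect: (M_SCAN) → mode=M_WAIT action=A_GRAB
6. evClear: (M_WAIT) → mode=M_WAIT action=A_LIGHT
7. evContact: (M_WAIT) → mode=M_WAIT action=A_RELEASE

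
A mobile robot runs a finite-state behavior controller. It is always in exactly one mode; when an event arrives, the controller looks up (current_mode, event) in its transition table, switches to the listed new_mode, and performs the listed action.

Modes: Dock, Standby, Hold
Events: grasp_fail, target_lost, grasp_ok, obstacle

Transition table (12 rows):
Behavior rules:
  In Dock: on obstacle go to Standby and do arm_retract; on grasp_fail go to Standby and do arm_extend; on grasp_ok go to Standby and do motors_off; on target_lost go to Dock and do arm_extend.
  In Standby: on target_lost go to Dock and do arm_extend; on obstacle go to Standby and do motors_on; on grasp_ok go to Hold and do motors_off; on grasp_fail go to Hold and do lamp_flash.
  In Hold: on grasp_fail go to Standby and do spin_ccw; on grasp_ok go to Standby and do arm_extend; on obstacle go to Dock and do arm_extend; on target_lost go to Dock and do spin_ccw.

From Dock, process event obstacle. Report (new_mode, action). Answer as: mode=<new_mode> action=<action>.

mode=Standby action=arm_retract

current mode = Dock; filter table to that mode:
  (Dock, obstacle) → (Standby, arm_retract)  ← event matches
  (Dock, grasp_fail) → (Standby, arm_extend)
  (Dock, grasp_ok) → (Standby, motors_off)
  (Dock, target_lost) → (Dock, arm_extend)
event = obstacle selects (Standby, arm_retract)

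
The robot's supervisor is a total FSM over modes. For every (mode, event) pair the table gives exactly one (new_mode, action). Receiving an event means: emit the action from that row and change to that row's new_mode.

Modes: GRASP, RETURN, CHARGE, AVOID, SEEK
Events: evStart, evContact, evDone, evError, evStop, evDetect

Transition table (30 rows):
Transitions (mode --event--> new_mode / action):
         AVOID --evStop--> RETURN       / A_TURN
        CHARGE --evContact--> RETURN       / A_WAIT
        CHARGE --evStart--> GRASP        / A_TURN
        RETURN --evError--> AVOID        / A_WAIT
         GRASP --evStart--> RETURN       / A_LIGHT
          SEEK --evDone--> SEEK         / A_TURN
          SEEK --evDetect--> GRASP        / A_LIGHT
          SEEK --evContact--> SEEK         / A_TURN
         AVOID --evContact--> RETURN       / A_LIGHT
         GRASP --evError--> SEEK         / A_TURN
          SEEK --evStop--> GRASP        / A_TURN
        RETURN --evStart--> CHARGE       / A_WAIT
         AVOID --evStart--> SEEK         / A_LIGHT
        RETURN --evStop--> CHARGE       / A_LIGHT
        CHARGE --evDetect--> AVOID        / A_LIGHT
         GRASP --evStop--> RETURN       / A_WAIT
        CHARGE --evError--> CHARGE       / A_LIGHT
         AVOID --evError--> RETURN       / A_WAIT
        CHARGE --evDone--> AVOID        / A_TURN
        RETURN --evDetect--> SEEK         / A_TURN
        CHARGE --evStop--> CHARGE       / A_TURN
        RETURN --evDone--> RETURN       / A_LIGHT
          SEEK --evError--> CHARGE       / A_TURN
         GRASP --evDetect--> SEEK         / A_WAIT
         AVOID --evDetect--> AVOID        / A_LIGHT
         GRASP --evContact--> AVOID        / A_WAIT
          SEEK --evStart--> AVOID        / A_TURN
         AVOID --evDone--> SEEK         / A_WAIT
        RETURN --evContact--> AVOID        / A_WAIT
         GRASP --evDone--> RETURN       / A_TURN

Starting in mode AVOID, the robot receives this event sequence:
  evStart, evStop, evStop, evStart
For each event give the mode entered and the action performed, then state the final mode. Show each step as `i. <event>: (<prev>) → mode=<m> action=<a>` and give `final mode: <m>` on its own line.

final mode: CHARGE

1. evStart: (AVOID) → mode=SEEK action=A_LIGHT
2. evStop: (SEEK) → mode=GRASP action=A_TURN
3. evStop: (GRASP) → mode=RETURN action=A_WAIT
4. evStart: (RETURN) → mode=CHARGE action=A_WAIT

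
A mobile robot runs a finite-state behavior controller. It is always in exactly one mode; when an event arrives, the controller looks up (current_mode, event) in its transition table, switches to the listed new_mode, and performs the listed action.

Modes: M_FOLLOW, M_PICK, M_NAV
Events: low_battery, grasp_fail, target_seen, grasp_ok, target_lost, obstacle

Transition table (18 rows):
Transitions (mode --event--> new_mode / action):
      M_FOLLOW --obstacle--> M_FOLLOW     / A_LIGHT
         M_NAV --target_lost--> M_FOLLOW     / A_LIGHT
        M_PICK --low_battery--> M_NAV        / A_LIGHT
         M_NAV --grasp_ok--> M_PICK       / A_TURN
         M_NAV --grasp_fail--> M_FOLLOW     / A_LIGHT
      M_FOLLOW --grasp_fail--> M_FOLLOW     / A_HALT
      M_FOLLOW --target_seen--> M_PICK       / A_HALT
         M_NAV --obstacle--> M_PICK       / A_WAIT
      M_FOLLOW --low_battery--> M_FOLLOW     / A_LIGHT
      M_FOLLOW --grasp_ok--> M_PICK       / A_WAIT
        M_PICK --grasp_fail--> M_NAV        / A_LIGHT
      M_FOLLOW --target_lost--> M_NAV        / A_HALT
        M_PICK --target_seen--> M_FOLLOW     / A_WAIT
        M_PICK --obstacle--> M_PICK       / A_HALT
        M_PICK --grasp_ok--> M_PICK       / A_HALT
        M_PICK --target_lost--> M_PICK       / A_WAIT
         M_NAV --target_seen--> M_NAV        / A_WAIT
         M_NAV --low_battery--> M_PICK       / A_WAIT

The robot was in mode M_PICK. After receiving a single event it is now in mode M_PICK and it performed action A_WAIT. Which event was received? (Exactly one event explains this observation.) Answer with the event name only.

try low_battery: (M_PICK, low_battery) → (M_NAV, A_LIGHT)
try grasp_fail: (M_PICK, grasp_fail) → (M_NAV, A_LIGHT)
try target_seen: (M_PICK, target_seen) → (M_FOLLOW, A_WAIT)
try grasp_ok: (M_PICK, grasp_ok) → (M_PICK, A_HALT)
try target_lost: (M_PICK, target_lost) → (M_PICK, A_WAIT)  ← matches
try obstacle: (M_PICK, obstacle) → (M_PICK, A_HALT)

target_lost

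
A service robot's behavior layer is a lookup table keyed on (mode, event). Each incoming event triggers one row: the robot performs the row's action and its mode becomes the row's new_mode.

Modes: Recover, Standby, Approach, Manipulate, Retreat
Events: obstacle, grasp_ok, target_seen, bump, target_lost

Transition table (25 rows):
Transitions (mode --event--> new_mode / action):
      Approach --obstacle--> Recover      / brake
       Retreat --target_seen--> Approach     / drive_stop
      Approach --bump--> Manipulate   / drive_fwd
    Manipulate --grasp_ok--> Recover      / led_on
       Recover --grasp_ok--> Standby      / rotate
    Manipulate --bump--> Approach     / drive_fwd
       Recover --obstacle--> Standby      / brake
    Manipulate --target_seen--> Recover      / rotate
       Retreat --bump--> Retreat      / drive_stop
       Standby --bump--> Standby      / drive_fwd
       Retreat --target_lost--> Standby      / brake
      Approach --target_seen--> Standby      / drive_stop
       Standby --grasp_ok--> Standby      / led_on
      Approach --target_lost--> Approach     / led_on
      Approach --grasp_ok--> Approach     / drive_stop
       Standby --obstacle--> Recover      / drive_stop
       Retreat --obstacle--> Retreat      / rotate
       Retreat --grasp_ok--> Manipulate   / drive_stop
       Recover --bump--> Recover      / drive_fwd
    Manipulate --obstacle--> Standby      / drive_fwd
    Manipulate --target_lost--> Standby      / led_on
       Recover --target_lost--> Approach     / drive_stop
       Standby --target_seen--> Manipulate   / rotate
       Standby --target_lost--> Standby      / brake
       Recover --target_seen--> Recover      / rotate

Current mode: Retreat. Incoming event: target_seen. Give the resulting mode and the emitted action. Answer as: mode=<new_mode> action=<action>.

mode=Approach action=drive_stop

current mode = Retreat; filter table to that mode:
  (Retreat, target_seen) → (Approach, drive_stop)  ← event matches
  (Retreat, bump) → (Retreat, drive_stop)
  (Retreat, target_lost) → (Standby, brake)
  (Retreat, obstacle) → (Retreat, rotate)
  (Retreat, grasp_ok) → (Manipulate, drive_stop)
event = target_seen selects (Approach, drive_stop)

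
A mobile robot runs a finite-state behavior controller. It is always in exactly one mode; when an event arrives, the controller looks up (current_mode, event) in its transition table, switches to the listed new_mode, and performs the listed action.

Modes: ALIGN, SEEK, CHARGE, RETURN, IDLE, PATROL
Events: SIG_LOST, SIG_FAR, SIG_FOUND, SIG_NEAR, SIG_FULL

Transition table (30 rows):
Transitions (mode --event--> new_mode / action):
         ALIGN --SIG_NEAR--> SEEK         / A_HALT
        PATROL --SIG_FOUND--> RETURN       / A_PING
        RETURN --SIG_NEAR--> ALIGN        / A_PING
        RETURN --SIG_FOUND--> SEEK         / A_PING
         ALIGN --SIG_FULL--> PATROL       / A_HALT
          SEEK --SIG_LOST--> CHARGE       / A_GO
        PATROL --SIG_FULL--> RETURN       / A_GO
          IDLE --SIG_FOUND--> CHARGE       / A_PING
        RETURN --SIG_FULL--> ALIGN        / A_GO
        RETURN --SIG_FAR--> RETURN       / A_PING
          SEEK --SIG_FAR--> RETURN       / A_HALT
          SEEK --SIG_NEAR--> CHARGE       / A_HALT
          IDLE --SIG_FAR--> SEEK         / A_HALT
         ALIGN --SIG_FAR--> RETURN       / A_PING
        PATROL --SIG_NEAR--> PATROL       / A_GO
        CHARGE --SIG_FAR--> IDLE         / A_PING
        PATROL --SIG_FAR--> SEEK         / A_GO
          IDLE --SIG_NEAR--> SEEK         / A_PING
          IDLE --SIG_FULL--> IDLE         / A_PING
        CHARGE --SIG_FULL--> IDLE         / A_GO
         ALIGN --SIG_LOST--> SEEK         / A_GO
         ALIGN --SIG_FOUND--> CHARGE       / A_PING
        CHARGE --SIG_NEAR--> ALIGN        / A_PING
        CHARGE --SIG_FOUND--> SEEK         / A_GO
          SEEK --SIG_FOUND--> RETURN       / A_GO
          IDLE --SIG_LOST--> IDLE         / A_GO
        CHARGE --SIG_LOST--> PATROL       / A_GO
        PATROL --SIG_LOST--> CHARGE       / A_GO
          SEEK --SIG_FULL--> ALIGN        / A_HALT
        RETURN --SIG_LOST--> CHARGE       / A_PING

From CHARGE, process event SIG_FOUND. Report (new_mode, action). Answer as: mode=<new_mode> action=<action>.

mode=SEEK action=A_GO

current mode = CHARGE; filter table to that mode:
  (CHARGE, SIG_FAR) → (IDLE, A_PING)
  (CHARGE, SIG_FULL) → (IDLE, A_GO)
  (CHARGE, SIG_NEAR) → (ALIGN, A_PING)
  (CHARGE, SIG_FOUND) → (SEEK, A_GO)  ← event matches
  (CHARGE, SIG_LOST) → (PATROL, A_GO)
event = SIG_FOUND selects (SEEK, A_GO)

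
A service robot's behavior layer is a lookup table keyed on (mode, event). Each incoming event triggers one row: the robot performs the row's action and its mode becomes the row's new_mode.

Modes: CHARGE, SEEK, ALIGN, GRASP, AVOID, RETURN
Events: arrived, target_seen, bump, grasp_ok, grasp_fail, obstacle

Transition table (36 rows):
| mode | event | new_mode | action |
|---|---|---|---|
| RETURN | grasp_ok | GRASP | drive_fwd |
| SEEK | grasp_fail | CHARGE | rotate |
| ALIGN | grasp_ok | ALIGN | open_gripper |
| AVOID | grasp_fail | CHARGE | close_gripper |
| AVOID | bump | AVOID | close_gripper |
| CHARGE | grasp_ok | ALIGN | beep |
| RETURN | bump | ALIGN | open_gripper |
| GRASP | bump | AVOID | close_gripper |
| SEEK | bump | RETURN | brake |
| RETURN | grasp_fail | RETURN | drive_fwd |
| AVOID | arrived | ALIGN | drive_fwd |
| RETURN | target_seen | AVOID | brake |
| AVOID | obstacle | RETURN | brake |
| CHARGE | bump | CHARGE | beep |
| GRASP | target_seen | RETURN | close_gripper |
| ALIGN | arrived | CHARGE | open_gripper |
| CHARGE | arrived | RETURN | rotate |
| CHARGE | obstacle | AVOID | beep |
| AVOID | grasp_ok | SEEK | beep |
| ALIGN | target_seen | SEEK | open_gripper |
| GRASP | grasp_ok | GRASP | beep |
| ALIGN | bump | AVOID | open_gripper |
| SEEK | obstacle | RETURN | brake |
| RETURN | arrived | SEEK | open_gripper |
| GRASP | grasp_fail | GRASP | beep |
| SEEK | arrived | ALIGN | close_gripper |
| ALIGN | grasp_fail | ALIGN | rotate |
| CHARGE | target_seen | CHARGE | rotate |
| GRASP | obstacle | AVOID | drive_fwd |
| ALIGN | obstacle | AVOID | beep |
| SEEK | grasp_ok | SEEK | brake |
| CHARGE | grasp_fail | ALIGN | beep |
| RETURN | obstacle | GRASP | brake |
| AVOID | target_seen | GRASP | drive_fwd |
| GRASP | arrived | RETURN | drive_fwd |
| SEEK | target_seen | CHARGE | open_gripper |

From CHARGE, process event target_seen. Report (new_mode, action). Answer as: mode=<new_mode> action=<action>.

mode=CHARGE action=rotate

current mode = CHARGE; filter table to that mode:
  (CHARGE, grasp_ok) → (ALIGN, beep)
  (CHARGE, bump) → (CHARGE, beep)
  (CHARGE, arrived) → (RETURN, rotate)
  (CHARGE, obstacle) → (AVOID, beep)
  (CHARGE, target_seen) → (CHARGE, rotate)  ← event matches
  (CHARGE, grasp_fail) → (ALIGN, beep)
event = target_seen selects (CHARGE, rotate)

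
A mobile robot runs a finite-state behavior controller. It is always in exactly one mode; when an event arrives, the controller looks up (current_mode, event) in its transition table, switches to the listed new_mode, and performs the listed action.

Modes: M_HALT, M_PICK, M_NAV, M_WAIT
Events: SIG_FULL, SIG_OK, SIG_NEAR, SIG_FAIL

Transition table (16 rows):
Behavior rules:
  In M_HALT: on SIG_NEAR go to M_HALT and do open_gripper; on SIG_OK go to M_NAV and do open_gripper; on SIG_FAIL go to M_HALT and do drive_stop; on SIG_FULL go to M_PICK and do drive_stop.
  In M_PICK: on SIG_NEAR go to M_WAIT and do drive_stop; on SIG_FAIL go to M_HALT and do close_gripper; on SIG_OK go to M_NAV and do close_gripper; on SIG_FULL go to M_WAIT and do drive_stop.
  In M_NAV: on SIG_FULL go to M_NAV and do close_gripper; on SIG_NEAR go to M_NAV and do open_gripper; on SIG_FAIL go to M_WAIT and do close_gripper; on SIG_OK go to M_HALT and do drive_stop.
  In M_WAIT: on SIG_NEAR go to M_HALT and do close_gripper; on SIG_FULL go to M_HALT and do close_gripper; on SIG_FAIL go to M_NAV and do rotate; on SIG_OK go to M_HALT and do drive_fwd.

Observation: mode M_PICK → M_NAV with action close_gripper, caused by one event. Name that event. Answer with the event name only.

try SIG_FULL: (M_PICK, SIG_FULL) → (M_WAIT, drive_stop)
try SIG_OK: (M_PICK, SIG_OK) → (M_NAV, close_gripper)  ← matches
try SIG_NEAR: (M_PICK, SIG_NEAR) → (M_WAIT, drive_stop)
try SIG_FAIL: (M_PICK, SIG_FAIL) → (M_HALT, close_gripper)

SIG_OK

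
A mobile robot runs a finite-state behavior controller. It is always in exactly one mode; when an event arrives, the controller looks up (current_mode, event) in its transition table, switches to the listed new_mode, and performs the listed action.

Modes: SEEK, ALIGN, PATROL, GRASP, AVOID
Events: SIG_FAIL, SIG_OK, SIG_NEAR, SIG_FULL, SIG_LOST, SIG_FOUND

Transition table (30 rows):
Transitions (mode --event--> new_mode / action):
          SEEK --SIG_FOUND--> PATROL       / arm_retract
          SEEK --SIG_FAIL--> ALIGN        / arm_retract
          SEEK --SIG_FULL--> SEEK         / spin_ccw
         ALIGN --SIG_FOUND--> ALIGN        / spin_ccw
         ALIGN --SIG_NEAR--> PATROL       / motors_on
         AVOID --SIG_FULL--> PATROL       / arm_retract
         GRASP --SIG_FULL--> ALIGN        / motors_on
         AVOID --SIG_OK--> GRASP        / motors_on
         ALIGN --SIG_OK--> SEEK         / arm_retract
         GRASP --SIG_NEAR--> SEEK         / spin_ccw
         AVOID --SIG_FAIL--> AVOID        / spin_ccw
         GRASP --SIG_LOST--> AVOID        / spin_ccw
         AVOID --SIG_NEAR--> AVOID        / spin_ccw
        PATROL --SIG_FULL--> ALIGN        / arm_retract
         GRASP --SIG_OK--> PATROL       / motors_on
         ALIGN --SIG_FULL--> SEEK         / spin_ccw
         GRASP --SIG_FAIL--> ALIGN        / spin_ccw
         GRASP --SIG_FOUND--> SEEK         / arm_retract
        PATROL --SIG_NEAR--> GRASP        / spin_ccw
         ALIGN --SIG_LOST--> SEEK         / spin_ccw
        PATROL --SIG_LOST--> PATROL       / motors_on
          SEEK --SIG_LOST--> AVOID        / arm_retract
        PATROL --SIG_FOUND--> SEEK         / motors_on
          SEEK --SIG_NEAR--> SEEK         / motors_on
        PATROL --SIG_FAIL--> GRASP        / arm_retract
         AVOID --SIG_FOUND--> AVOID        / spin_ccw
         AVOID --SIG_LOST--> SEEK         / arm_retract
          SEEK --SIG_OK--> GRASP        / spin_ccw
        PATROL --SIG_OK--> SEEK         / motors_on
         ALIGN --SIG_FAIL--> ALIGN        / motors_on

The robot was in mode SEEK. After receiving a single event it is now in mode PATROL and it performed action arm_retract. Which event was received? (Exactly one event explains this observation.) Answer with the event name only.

SIG_FOUND

try SIG_FAIL: (SEEK, SIG_FAIL) → (ALIGN, arm_retract)
try SIG_OK: (SEEK, SIG_OK) → (GRASP, spin_ccw)
try SIG_NEAR: (SEEK, SIG_NEAR) → (SEEK, motors_on)
try SIG_FULL: (SEEK, SIG_FULL) → (SEEK, spin_ccw)
try SIG_LOST: (SEEK, SIG_LOST) → (AVOID, arm_retract)
try SIG_FOUND: (SEEK, SIG_FOUND) → (PATROL, arm_retract)  ← matches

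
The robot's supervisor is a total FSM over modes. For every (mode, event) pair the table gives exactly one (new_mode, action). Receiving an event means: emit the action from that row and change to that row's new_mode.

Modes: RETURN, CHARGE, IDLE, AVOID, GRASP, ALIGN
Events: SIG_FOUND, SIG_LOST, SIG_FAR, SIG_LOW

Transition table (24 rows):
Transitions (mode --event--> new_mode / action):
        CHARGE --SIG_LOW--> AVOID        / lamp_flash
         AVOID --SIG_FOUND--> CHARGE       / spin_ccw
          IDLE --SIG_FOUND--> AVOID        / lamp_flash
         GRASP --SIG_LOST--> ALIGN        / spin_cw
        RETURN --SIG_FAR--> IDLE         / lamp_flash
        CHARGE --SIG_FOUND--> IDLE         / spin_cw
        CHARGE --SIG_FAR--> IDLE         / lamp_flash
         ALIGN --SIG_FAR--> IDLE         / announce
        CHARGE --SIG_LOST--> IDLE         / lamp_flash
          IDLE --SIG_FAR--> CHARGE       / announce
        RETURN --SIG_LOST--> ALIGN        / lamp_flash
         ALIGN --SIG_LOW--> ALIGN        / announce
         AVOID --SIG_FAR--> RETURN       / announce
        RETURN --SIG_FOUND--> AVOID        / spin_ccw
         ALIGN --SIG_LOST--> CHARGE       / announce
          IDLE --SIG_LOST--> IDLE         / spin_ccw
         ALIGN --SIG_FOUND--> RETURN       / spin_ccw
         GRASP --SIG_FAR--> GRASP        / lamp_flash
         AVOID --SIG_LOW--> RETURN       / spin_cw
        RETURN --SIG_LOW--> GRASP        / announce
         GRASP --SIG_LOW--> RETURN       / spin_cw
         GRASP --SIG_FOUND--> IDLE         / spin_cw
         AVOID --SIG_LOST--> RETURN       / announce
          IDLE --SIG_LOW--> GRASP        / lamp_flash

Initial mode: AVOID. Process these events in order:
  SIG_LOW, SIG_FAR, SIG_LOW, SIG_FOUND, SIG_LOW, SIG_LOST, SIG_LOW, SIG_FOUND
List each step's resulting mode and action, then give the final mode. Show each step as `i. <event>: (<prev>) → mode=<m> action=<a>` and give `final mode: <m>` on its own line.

1. SIG_LOW: (AVOID) → mode=RETURN action=spin_cw
2. SIG_FAR: (RETURN) → mode=IDLE action=lamp_flash
3. SIG_LOW: (IDLE) → mode=GRASP action=lamp_flash
4. SIG_FOUND: (GRASP) → mode=IDLE action=spin_cw
5. SIG_LOW: (IDLE) → mode=GRASP action=lamp_flash
6. SIG_LOST: (GRASP) → mode=ALIGN action=spin_cw
7. SIG_LOW: (ALIGN) → mode=ALIGN action=announce
8. SIG_FOUND: (ALIGN) → mode=RETURN action=spin_ccw

final mode: RETURN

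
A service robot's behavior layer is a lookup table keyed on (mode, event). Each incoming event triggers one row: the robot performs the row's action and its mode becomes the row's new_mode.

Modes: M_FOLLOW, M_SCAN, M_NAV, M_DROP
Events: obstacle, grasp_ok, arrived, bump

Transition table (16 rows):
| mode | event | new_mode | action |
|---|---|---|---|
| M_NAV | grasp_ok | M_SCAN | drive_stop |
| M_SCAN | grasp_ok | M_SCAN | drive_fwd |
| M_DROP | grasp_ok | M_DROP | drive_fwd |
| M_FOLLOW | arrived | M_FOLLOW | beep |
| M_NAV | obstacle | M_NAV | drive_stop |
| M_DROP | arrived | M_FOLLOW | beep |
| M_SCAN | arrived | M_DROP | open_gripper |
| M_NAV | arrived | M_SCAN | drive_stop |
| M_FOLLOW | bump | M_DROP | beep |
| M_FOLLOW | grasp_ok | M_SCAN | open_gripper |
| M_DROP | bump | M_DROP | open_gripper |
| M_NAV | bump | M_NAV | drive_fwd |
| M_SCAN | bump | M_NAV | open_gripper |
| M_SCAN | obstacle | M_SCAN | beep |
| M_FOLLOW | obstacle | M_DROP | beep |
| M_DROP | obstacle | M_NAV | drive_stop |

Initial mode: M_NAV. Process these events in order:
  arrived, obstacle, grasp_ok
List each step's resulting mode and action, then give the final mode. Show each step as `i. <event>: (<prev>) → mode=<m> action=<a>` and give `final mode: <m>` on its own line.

final mode: M_SCAN

1. arrived: (M_NAV) → mode=M_SCAN action=drive_stop
2. obstacle: (M_SCAN) → mode=M_SCAN action=beep
3. grasp_ok: (M_SCAN) → mode=M_SCAN action=drive_fwd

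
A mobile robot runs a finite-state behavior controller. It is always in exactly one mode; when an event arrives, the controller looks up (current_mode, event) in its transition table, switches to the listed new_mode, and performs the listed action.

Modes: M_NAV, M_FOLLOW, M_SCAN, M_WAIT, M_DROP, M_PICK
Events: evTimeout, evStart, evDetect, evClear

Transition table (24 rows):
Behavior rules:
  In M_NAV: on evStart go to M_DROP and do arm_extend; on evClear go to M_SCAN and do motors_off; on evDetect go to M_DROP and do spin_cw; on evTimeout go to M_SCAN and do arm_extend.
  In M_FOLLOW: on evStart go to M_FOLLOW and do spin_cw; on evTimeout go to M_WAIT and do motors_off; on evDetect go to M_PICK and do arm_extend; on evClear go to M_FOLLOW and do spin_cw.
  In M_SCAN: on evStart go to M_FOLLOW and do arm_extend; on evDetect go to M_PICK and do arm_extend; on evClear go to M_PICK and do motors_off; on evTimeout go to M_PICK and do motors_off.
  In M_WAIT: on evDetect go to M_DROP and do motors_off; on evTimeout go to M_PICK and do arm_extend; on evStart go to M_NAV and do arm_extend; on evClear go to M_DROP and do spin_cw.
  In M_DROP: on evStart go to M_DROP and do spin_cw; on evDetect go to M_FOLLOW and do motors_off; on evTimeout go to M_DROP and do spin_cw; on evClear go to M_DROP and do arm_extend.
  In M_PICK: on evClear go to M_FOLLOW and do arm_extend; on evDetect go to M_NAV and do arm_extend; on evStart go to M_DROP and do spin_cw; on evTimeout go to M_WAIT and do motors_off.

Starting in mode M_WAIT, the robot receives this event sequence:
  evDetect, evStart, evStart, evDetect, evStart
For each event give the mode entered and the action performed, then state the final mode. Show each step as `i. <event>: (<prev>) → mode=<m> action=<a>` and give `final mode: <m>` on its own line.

final mode: M_FOLLOW

1. evDetect: (M_WAIT) → mode=M_DROP action=motors_off
2. evStart: (M_DROP) → mode=M_DROP action=spin_cw
3. evStart: (M_DROP) → mode=M_DROP action=spin_cw
4. evDetect: (M_DROP) → mode=M_FOLLOW action=motors_off
5. evStart: (M_FOLLOW) → mode=M_FOLLOW action=spin_cw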